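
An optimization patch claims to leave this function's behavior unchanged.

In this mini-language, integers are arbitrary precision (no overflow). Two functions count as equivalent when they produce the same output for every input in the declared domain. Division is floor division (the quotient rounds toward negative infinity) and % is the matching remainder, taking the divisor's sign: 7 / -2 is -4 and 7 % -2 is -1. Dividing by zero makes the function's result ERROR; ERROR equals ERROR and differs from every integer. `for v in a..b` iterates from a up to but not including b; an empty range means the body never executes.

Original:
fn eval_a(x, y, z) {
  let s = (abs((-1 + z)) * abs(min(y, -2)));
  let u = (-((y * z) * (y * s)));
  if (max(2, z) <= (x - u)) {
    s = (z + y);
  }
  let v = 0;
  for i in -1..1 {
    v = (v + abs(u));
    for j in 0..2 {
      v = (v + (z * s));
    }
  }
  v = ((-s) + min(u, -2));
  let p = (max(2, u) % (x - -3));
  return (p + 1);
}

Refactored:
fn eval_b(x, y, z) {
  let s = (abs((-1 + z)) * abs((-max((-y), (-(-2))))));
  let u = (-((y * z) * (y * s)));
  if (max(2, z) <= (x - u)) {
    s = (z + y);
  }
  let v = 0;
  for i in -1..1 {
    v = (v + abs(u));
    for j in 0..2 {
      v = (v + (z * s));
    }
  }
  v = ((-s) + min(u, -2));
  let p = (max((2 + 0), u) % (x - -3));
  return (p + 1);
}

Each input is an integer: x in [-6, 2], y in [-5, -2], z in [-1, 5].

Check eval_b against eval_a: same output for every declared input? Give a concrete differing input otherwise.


Side by side, the visible changes include: arithmetic usage differs; constant usage differs; min/max/abs usage differs.
Tracing x=1, y=-5, z=1: eval_a: s = 0; u = 0; (max(2, z) <= (x - u)) -> false; v = 0; [i=-1]; v = 0; [j=0]; v = 0; [j=1]; v = 0; [i=0]; v = 0; [j=0]; v = 0; [j=1]; v = 0; v = -2; p = 2; return 3 | eval_b: s = 0; u = 0; (max(2, z) <= (x - u)) -> false; v = 0; [i=-1]; v = 0; [j=0]; v = 0; [j=1]; v = 0; [i=0]; v = 0; [j=0]; v = 0; [j=1]; v = 0; v = -2; p = 2; return 3 — matching result 3.
Every one of the 252 inputs gives matching results.
verdict: equivalent


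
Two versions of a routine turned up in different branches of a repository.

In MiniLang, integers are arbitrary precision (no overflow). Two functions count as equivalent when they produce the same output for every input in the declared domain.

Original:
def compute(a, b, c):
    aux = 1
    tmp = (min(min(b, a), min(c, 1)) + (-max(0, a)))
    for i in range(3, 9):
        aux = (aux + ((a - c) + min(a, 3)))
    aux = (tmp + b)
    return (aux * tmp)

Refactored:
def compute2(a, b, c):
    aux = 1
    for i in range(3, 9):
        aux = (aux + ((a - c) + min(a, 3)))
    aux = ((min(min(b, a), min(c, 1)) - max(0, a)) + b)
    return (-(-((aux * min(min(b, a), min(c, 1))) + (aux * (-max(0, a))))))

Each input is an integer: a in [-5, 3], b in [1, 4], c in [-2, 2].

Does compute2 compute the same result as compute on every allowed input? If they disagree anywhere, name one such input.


Changes here: arithmetic usage differs; statement counts differ; min/max/abs usage differs; local variable names differ; constant usage differs; the full 180-point sweep finds no disagreement.
verdict: equivalent


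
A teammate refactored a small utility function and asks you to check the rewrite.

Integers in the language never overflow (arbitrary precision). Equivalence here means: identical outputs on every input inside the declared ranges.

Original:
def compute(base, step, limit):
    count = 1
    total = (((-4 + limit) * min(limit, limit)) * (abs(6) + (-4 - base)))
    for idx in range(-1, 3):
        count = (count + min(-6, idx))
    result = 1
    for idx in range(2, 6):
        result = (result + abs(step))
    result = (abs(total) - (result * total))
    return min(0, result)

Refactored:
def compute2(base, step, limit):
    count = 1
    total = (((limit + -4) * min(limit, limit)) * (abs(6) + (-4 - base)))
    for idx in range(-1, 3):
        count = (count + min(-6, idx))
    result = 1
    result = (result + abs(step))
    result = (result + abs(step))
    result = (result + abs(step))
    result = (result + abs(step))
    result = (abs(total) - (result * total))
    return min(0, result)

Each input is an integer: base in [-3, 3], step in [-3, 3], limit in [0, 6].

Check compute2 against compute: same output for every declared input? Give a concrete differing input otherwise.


Side by side, the visible changes include: arithmetic usage differs, and min/max/abs usage differs, and statement counts differ, and loop structure differs.
As a probe, take base=-1, step=-3, limit=1: compute runs count=1, then total=-9, then (idx=-1), then count=-5, then (idx=0), then count=-11, then (idx=1), then count=-17, then (idx=2), then count=-23, then result=1, then (idx=2), then result=4, then (idx=3), then result=7, then (idx=4), then result=10, then (idx=5), then result=13, then result=126, then returns 0; compute2 runs count=1, then total=-9, then (idx=-1), then count=-5, then (idx=0), then count=-11, then (idx=1), then count=-17, then (idx=2), then count=-23, then result=1, then result=4, then result=7, then result=10, then result=13, then result=126, then returns 0; both end at 0.
Across all 343 domain points the two functions coincide.
verdict: equivalent


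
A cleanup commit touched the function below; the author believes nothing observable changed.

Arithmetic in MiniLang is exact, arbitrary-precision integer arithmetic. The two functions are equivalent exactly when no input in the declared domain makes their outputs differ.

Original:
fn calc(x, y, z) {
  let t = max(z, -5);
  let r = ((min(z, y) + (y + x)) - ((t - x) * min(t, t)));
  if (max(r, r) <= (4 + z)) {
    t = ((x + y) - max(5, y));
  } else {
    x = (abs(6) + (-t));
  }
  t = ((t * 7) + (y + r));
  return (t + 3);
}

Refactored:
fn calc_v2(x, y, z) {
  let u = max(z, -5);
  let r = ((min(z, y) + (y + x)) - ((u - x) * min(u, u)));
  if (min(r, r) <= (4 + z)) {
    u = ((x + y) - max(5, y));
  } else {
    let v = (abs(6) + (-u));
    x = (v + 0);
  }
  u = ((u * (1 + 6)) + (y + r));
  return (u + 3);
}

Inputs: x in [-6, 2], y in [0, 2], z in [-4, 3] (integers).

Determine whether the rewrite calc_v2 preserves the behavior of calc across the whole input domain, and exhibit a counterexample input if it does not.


The one real change (`max(r, r)` became `min(r, r)`) has no effect anywhere in the declared ranges; all 216 inputs agree.
verdict: equivalent


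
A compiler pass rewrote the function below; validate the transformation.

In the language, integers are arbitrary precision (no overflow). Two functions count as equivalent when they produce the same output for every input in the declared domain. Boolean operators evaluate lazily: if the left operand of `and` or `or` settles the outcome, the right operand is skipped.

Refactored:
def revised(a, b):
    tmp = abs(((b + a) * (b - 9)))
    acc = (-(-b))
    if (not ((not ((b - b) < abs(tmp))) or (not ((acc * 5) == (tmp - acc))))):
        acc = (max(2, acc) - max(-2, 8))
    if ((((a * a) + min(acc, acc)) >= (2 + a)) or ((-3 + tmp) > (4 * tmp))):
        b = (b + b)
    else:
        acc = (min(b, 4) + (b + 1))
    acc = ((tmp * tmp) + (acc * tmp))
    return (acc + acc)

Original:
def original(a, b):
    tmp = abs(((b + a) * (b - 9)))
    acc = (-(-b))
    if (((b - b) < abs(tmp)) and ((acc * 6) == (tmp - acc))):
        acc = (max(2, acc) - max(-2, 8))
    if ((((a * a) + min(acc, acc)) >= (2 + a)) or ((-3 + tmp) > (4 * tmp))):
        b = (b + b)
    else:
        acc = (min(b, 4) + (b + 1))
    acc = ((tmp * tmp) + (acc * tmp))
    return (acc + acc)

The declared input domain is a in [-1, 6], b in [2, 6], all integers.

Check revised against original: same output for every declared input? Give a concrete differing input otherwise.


Evaluate both at a=0, b=2.
original: tmp = 14; acc = 2; (((b - b) < abs(tmp)) and ((acc * 6) == (tmp - acc))) -> true; acc = -6; ((((a * a) + min(acc, acc)) >= (2 + a)) or ((-3 + tmp) > (4 * tmp))) -> false; acc = 5; acc = 266; return 532
revised: tmp = 14; acc = 2; (not ((not ((b - b) < abs(tmp))) or (not ((acc * 5) == (tmp - acc))))) -> false; ((((a * a) + min(acc, acc)) >= (2 + a)) or ((-3 + tmp) > (4 * tmp))) -> true; b = 4; acc = 224; return 448
532 and 448 differ, so these are not the same function on this domain.
verdict: not equivalent; witness: a=0, b=2


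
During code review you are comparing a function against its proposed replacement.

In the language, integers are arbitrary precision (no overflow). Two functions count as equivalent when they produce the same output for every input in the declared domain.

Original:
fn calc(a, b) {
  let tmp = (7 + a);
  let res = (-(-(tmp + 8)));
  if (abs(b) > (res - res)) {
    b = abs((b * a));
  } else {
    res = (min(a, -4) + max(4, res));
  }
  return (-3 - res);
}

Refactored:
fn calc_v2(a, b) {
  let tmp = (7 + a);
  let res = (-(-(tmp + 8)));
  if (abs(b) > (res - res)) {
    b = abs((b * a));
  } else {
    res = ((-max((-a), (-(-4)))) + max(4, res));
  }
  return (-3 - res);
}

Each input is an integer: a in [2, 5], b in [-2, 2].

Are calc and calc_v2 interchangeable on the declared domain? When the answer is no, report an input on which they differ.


Changes here: min/max/abs usage differs; the full 20-point sweep finds no disagreement.
verdict: equivalent


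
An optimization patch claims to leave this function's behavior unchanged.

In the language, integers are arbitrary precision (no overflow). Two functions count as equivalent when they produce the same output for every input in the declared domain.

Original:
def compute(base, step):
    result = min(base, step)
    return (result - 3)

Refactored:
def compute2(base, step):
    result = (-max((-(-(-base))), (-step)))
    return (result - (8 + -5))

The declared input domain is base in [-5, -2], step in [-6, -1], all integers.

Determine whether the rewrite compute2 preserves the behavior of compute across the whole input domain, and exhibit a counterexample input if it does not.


Equivalent — the differences include arithmetic usage differs, constant usage differs, min/max/abs usage differs, yet no declared input distinguishes the two.
Tracing base=-3, step=-4: compute: result becomes -4; next final value -7 | compute2: result becomes -4; next final value -7 — matching result -7.
Across all 24 domain points the two functions coincide.
verdict: equivalent


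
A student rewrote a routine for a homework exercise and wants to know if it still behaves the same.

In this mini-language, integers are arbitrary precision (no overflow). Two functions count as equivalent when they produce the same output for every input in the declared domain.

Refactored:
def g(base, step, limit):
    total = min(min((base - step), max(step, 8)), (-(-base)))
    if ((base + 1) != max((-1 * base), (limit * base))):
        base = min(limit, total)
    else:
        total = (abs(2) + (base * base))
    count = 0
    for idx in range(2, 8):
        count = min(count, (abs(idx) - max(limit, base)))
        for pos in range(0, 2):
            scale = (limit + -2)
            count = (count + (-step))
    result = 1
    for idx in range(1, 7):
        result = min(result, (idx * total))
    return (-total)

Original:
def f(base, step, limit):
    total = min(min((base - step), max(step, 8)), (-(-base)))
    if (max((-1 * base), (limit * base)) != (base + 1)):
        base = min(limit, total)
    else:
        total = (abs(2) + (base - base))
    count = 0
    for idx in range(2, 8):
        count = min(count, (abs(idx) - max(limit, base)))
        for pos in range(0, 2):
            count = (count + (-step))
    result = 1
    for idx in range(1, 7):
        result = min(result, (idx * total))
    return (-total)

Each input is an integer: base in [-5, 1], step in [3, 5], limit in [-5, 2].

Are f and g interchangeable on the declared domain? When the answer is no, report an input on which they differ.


Input base=1, step=3, limit=2: -2 from f versus -3 from g.
verdict: not equivalent; witness: base=1, step=3, limit=2


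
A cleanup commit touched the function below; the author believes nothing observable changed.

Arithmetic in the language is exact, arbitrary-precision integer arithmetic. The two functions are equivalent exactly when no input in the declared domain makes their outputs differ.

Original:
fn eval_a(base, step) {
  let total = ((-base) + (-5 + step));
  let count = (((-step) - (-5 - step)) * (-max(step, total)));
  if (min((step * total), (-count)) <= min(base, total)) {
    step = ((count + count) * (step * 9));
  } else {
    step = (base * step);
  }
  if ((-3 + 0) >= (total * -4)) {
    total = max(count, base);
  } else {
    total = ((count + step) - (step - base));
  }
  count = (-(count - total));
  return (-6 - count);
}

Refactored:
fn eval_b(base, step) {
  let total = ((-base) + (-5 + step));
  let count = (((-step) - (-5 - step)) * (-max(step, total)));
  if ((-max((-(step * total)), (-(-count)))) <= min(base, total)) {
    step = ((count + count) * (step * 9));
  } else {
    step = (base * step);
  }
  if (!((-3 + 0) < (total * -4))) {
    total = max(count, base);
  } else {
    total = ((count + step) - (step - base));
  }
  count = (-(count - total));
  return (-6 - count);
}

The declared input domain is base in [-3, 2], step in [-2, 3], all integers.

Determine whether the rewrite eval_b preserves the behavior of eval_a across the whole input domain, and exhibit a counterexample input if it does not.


Although min/max/abs usage differs; comparison usage differs; boolean connective usage differs, 36/36 inputs agree.
verdict: equivalent


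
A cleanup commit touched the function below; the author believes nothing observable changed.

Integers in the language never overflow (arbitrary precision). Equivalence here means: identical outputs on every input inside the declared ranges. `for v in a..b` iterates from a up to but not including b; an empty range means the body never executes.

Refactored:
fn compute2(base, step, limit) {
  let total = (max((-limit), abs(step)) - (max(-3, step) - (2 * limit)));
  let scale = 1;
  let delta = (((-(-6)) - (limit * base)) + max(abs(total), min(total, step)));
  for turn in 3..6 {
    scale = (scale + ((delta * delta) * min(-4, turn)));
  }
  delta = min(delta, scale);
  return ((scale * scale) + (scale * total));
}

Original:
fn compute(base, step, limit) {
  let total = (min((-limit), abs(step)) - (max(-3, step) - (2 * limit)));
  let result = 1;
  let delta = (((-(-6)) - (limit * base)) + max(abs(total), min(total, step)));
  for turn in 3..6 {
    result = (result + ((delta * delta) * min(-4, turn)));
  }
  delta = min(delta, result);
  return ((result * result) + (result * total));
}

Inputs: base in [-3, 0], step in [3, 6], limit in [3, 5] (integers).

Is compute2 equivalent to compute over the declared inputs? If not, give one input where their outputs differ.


Not equivalent: base=-3, step=3, limit=3 separates them (7284601 vs 27962935).
compute: total=0, then result=1, then delta=15, then (turn=3), then result=-899, then (turn=4), then result=-1799, then (turn=5), then result=-2699, then delta=-2699, then returns 7284601
compute2: total=6, then scale=1, then delta=21, then (turn=3), then scale=-1763, then (turn=4), then scale=-3527, then (turn=5), then scale=-5291, then delta=-5291, then returns 27962935
verdict: not equivalent; witness: base=-3, step=3, limit=3


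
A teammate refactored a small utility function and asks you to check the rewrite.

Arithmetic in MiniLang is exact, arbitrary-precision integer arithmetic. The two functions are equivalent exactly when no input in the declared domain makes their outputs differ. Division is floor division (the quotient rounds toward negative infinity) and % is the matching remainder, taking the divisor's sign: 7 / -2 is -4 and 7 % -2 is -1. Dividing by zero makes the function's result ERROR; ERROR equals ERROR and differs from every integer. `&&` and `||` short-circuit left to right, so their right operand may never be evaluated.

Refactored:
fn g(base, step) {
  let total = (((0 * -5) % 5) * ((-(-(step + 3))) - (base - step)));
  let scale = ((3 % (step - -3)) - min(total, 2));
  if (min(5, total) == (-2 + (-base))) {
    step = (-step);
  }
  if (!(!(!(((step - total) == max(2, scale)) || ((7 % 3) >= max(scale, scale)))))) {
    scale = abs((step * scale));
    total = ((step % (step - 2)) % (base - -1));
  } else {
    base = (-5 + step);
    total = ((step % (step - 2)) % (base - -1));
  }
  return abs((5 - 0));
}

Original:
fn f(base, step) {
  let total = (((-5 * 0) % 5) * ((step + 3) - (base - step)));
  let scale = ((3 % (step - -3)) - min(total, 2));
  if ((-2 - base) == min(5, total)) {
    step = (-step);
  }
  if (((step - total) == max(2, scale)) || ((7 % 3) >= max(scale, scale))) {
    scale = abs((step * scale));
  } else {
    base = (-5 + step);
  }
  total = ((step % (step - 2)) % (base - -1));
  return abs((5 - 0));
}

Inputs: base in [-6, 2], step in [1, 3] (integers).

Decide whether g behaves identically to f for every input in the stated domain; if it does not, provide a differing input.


These are not equivalent — on base=-1, step=1 the outputs split (5 vs ERROR).
f: total becomes 0; next scale becomes 3; next ((-2 - base) == min(5, total)) evaluates to false; next (((step - total) == max(2, scale)) || ((7 % 3) >= max(scale, scale))) evaluates to false; next base becomes -4; next total becomes 0; next final value 5
g: total becomes 0; next scale becomes 3; next (min(5, total) == (-2 + (-base))) evaluates to false; next (!(!(!(((step - total) == max(2, scale)) || ((7 % 3) >= max(scale, scale)))))) evaluates to true; next scale becomes 3; next hits division by zero so the output is ERROR
verdict: not equivalent; witness: base=-1, step=1


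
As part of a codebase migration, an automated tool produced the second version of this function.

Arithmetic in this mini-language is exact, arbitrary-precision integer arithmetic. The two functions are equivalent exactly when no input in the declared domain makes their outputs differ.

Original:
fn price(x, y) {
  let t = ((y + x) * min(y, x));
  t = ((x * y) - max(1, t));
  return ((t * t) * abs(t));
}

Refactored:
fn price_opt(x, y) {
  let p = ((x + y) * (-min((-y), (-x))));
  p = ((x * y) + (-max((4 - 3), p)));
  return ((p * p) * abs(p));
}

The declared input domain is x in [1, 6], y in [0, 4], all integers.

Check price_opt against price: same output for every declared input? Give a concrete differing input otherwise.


Try x=1, y=2.
price: t becomes 3; next t becomes -1; next final value 1
price_opt: p becomes 6; next p becomes -4; next final value 64
1 != 64, so the rewrite changes behavior.
verdict: not equivalent; witness: x=1, y=2


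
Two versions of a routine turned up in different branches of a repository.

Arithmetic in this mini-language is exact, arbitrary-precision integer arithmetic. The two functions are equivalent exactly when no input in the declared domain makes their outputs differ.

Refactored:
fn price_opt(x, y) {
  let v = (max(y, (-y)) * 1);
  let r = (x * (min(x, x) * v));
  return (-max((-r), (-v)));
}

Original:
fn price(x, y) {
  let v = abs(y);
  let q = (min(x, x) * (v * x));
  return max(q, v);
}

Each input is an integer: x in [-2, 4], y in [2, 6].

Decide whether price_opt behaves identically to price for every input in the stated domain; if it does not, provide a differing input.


There is a counterexample at x=-2, y=2: 8 on one side, 2 on the other.
price: v = 2; q = 8; return 8
price_opt: v = 2; r = 8; return 2
verdict: not equivalent; witness: x=-2, y=2


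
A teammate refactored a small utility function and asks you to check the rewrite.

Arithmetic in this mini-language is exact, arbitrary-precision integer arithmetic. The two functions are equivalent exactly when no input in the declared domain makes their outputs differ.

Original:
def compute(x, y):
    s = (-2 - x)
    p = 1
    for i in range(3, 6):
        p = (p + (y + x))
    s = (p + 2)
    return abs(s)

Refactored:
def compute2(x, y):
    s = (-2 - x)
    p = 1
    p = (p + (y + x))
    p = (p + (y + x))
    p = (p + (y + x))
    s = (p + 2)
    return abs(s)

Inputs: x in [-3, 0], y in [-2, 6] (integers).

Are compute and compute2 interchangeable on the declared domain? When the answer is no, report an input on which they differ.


Behavior is preserved: although local variable names differ, plus loop structure differs, plus arithmetic usage differs, plus statement counts differ, the outputs never diverge.
Spot check at x=-2, y=0 — compute: s becomes 0; next p becomes 1; next at i=3:; next p becomes -1; next at i=4:; next p becomes -3; next at i=5:; next p becomes -5; next s becomes -3; next final value 3. compute2: s becomes 0; next p becomes 1; next p becomes -1; next p becomes -3; next p becomes -5; next s becomes -3; next final value 3. Both give 3.
Checked all 36 inputs in the declared domain: the outputs agree on every one.
verdict: equivalent


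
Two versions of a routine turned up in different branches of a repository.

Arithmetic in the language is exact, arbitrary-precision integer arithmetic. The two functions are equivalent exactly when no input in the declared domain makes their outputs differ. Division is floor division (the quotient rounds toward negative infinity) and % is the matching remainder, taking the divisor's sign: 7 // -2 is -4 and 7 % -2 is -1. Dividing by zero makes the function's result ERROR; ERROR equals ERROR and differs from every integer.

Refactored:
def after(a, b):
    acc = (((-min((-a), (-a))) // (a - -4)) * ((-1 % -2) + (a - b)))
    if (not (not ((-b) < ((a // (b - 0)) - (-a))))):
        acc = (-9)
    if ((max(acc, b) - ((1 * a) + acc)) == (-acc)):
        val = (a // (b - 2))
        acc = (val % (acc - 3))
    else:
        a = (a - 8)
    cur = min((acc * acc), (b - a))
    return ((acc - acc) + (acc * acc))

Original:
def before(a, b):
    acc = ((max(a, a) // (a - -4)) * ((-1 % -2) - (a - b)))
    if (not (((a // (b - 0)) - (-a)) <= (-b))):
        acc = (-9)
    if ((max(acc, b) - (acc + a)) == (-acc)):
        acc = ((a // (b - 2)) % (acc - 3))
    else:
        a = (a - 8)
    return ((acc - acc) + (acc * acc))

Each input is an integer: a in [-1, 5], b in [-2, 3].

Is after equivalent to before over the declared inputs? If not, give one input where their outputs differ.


Try a=-1, b=-2.
before: acc=2, then (not (((a // (b - 0)) - (-a)) <= (-b))) is false, then ((max(acc, b) - (acc + a)) == (-acc)) is false, then a=-9, then returns 4
after: acc=0, then (not (not ((-b) < ((a // (b - 0)) - (-a))))) is false, then ((max(acc, b) - ((1 * a) + acc)) == (-acc)) is false, then a=-9, then cur=0, then returns 0
4 vs 0 — the two versions disagree here.
verdict: not equivalent; witness: a=-1, b=-2


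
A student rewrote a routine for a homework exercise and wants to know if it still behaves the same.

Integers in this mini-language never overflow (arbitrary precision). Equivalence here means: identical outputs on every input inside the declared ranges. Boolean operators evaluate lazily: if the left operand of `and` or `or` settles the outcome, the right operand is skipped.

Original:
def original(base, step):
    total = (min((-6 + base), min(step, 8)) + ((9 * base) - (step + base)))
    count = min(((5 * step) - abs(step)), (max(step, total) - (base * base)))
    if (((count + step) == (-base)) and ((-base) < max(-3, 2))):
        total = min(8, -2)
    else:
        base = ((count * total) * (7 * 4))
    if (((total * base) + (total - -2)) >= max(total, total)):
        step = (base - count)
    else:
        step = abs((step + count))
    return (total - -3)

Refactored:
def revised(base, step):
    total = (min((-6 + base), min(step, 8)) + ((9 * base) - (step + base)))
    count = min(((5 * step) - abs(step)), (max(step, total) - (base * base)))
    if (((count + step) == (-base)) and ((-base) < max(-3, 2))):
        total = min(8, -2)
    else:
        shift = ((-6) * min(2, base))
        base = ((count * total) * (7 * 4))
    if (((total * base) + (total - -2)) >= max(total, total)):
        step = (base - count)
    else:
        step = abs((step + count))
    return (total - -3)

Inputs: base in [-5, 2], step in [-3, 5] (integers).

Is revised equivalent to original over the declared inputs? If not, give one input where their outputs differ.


Comparing the listings, the differences include: local variable names differ; min/max/abs usage differs; constant usage differs; arithmetic usage differs; statement counts differ.
As a probe, take base=-4, step=4: original runs total := -46 | count := -12 | (((count + step) == (-base)) and ((-base) < max(-3, 2))): false | base := 15456 | (((total * base) + (total - -2)) >= max(total, total)): false | step := 8 | result -43; revised runs total := -46 | count := -12 | (((count + step) == (-base)) and ((-base) < max(-3, 2))): false | shift := 24 | base := 15456 | (((total * base) + (total - -2)) >= max(total, total)): false | step := 8 | result -43; both end at -43.
An exhaustive pass over the 72 declared inputs shows identical outputs.
verdict: equivalent


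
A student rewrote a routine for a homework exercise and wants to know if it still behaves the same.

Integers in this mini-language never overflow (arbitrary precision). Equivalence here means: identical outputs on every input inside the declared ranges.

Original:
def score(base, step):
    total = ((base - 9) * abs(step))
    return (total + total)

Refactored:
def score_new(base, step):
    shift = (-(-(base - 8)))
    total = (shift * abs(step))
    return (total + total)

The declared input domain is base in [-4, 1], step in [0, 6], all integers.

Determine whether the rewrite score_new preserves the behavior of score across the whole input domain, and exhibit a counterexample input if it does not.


Evaluate both at base=-4, step=1.
score: total becomes -13; next final value -26
score_new: shift becomes -12; next total becomes -12; next final value -24
-26 and -24 differ, so these are not the same function on this domain.
verdict: not equivalent; witness: base=-4, step=1


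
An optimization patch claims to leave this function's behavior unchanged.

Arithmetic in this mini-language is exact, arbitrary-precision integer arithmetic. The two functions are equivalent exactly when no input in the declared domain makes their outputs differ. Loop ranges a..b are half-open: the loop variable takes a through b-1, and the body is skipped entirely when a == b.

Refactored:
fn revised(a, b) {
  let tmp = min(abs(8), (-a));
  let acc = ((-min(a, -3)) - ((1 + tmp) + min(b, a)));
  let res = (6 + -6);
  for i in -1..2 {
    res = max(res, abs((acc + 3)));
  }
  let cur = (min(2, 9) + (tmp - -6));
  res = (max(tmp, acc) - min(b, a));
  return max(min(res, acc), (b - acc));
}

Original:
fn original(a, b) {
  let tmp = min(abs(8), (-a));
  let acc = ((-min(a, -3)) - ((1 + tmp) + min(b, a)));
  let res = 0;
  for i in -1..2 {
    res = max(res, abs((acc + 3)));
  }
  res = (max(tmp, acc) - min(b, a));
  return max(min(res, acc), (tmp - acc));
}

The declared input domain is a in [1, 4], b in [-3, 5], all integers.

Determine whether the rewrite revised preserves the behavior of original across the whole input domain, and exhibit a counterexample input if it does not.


Evaluate both at a=1, b=4.
original: tmp=-1, then acc=2, then res=0, then (i=-1), then res=5, then (i=0), then res=5, then (i=1), then res=5, then res=1, then returns 1
revised: tmp=-1, then acc=2, then res=0, then (i=-1), then res=5, then (i=0), then res=5, then (i=1), then res=5, then cur=7, then res=1, then returns 2
1 vs 2 — the two versions disagree here.
verdict: not equivalent; witness: a=1, b=4


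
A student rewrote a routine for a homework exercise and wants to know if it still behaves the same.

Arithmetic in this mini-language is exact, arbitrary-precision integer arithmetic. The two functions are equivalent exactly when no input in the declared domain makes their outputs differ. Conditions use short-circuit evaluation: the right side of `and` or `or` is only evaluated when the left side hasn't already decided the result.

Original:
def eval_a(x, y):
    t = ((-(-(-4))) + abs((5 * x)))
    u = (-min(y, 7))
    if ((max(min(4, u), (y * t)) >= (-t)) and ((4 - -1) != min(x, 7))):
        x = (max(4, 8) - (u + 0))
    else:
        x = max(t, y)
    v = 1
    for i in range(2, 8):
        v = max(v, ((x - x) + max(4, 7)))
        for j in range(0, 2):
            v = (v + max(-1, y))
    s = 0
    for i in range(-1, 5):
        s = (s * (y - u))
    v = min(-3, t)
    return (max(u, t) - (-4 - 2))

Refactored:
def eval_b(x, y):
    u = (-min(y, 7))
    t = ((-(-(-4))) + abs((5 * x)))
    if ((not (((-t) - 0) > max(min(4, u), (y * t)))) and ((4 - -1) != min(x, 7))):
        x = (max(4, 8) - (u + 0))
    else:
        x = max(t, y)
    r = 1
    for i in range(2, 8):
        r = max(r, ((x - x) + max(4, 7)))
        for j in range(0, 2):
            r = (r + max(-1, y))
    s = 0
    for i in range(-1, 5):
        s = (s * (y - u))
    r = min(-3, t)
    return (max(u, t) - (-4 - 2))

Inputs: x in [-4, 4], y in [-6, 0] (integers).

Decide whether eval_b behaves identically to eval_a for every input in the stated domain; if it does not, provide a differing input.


Although arithmetic usage differs, plus local variable names differ, plus constant usage differs, plus boolean connective usage differs, plus comparison usage differs, 63/63 inputs agree.
verdict: equivalent


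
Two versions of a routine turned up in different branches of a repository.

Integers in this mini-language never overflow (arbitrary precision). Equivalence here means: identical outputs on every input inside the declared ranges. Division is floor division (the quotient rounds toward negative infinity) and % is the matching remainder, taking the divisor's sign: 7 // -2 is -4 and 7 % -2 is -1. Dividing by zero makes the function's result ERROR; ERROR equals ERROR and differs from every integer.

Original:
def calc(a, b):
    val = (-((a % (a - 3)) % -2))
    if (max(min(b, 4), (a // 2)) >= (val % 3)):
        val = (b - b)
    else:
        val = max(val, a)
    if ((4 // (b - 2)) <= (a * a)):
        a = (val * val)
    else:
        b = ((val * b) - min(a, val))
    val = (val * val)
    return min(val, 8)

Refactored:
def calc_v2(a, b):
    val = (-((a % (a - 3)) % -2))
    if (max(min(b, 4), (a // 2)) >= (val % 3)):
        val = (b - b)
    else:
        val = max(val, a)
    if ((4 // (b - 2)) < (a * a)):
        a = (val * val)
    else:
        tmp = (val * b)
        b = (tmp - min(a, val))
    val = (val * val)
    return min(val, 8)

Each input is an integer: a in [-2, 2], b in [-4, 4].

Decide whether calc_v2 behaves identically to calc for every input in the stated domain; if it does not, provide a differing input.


The suspicious-looking change has no observable effect anywhere in the declared ranges.
Spot check at a=-2, b=-3 — calc: val := 0 | (max(min(b, 4), (a // 2)) >= (val % 3)): false | val := 0 | ((4 // (b - 2)) <= (a * a)): true | a := 0 | val := 0 | result 0. calc_v2: val := 0 | (max(min(b, 4), (a // 2)) >= (val % 3)): false | val := 0 | ((4 // (b - 2)) < (a * a)): true | a := 0 | val := 0 | result 0. Both give 0.
Every one of the 45 inputs gives matching results.
verdict: equivalent


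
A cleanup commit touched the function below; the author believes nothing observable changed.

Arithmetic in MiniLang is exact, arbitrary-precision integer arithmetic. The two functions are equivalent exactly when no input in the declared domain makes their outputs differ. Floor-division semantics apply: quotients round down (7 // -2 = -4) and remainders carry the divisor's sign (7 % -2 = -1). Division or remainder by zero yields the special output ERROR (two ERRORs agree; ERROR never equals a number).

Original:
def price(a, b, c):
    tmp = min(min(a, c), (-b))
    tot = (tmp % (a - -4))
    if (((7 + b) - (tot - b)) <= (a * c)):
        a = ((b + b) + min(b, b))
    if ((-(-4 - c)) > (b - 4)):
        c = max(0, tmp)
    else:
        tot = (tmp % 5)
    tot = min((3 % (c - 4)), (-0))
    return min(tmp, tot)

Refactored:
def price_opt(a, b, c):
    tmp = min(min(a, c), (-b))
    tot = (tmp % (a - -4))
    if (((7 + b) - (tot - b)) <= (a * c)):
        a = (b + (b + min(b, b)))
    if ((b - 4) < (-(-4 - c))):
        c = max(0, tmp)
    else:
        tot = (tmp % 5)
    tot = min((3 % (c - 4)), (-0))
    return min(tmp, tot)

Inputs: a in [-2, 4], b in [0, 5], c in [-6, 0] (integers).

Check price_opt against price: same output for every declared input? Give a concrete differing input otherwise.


The two versions differ — the changes include comparison usage differs.
Tracing a=-1, b=1, c=-5: price: tmp := -5 | tot := 1 | (((7 + b) - (tot - b)) <= (a * c)): false | ((-(-4 - c)) > (b - 4)): true | c := 0 | tot := -1 | result -5 | price_opt: tmp := -5 | tot := 1 | (((7 + b) - (tot - b)) <= (a * c)): false | ((b - 4) < (-(-4 - c))): true | c := 0 | tot := -1 | result -5 — matching result -5.
Checked all 294 inputs in the declared domain: the outputs agree on every one.
verdict: equivalent


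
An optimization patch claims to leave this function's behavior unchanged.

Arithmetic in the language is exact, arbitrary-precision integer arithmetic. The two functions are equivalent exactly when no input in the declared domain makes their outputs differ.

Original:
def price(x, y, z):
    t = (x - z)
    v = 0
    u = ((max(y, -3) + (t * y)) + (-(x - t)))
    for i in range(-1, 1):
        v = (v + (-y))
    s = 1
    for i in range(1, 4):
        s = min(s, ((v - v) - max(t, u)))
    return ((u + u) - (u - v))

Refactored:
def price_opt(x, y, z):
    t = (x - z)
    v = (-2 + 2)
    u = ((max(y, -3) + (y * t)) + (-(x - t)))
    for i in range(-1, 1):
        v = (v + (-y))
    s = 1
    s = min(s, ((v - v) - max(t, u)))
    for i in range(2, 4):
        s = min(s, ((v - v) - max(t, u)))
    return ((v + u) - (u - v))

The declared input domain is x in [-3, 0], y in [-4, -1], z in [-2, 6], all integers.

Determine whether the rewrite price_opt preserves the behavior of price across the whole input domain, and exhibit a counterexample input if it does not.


On input x=-3, y=-4, z=-2, price returns 11 while price_opt returns 16.
verdict: not equivalent; witness: x=-3, y=-4, z=-2


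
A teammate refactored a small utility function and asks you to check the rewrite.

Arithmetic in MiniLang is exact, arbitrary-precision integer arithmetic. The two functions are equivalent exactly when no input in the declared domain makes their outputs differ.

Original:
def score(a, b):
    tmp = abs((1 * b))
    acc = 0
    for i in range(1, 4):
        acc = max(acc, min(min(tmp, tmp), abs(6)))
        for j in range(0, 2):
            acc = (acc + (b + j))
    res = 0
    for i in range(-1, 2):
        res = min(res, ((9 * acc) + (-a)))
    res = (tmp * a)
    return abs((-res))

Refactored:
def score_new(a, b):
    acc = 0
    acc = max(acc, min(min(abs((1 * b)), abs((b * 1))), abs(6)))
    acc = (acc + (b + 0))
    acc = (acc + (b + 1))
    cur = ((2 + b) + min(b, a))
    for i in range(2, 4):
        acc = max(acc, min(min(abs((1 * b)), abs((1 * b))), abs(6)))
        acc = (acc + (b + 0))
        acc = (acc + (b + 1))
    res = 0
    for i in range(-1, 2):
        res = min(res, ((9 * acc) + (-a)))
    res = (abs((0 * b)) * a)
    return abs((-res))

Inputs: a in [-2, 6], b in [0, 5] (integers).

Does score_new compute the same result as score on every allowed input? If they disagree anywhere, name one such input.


Evaluate both at a=-2, b=1.
score: tmp=1, then acc=0, then (i=1), then acc=1, then (j=0), then acc=2, then (j=1), then acc=4, then (i=2), then acc=4, then (j=0), then acc=5, then (j=1), then acc=7, then (i=3), then acc=7, then (j=0), then acc=8, then (j=1), then acc=10, then res=0, then (i=-1), then res=0, then (i=0), then res=0, then (i=1), then res=0, then res=-2, then returns 2
score_new: acc=0, then acc=1, then acc=2, then acc=4, then cur=1, then (i=2), then acc=4, then acc=5, then acc=7, then (i=3), then acc=7, then acc=8, then acc=10, then res=0, then (i=-1), then res=0, then (i=0), then res=0, then (i=1), then res=0, then res=0, then returns 0
2 != 0, so the rewrite changes behavior.
verdict: not equivalent; witness: a=-2, b=1


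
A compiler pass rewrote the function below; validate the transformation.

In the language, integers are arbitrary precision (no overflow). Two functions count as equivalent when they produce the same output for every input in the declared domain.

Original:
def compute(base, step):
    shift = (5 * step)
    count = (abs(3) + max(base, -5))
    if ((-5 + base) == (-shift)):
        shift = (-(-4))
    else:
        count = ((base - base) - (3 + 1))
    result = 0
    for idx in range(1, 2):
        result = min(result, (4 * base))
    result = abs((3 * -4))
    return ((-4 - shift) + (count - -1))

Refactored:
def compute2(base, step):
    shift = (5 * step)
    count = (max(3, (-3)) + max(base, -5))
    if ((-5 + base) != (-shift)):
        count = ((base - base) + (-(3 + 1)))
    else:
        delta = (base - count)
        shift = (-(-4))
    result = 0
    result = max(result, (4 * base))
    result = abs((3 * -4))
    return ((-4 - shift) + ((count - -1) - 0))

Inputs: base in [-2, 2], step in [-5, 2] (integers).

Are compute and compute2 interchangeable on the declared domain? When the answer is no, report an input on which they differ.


The edit looks behavioral (`min(result, (4 * base))` became `max(result, (4 * base))`), but over these ranges it never changes the outcome.
As a probe, take base=1, step=-1: compute runs shift becomes -5; next count becomes 4; next ((-5 + base) == (-shift)) evaluates to false; next count becomes -4; next result becomes 0; next at idx=1:; next result becomes 0; next result becomes 12; next final value -2; compute2 runs shift becomes -5; next count becomes 4; next ((-5 + base) != (-shift)) evaluates to true; next count becomes -4; next result becomes 0; next result becomes 4; next result becomes 12; next final value -2; both end at -2.
Every one of the 40 inputs gives matching results.
verdict: equivalent


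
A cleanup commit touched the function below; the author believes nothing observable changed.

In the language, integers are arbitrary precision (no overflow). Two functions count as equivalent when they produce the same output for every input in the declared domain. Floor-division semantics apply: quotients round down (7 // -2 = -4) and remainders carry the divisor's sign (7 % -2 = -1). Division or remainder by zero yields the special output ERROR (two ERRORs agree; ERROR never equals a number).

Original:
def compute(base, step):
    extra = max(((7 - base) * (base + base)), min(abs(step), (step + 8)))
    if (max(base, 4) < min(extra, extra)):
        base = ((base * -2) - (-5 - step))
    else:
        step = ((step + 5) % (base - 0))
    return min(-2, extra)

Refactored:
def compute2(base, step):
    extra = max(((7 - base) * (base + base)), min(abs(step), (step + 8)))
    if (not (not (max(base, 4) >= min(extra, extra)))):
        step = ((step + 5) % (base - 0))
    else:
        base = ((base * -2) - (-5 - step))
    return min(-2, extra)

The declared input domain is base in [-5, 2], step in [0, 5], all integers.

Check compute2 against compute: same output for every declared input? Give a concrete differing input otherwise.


Changes here: boolean connective usage differs; comparison usage differs; the full 48-point sweep finds no disagreement.
verdict: equivalent


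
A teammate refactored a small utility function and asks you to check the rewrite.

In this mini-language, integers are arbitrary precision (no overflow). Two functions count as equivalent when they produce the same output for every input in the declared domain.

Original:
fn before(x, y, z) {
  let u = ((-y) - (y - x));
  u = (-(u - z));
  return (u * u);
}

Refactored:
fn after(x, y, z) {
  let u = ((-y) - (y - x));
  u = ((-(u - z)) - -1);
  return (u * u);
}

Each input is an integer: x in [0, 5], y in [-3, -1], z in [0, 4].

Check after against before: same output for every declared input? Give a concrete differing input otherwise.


On input x=0, y=-3, z=0, before returns 36 while after returns 25.
verdict: not equivalent; witness: x=0, y=-3, z=0
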